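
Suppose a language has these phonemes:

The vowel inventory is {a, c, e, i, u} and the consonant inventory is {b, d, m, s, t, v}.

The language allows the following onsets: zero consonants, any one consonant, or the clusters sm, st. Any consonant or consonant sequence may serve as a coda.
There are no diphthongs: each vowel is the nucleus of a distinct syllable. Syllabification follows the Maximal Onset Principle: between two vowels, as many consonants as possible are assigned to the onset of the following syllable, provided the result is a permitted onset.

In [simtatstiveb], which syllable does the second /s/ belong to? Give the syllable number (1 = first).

3

Nuclei (vowels): i, a, i, e → 4 syllables.
/i…a/ gap (V1→V2): /mt/ splits as /m/ + /t/ (/t/ is the longest suffix that is a licit onset).
/a…i/ gap (V2→V3): cluster /tst/ — the longest permitted-onset suffix is /st/; onset = /st/, preceding coda = /t/.
/i…e/ gap (V3→V4): /v/ → onset of the next syllable (single consonants are always licit onsets).
Putting it together: sim.tat.sti.veb.
The second /s/ is in the onset of syllable 3 (/sti/).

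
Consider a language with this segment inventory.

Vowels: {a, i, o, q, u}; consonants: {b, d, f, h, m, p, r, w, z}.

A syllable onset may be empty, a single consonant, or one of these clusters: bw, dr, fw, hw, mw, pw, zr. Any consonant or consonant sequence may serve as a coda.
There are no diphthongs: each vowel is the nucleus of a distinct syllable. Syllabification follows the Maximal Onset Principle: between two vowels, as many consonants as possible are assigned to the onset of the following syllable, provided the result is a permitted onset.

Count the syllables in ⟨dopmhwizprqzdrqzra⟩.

Nuclei (vowels): o, i, q, q, a → 5 syllables.

5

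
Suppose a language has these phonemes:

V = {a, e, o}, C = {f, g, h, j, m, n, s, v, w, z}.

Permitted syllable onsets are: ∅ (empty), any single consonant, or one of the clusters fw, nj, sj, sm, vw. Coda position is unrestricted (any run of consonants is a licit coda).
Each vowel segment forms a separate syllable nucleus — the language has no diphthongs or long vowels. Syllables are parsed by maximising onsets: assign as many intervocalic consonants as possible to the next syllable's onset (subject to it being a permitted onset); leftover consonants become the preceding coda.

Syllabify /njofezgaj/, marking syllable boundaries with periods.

Nuclei (vowels): o, e, a → 3 syllables.
V1 /o/ – V2 /e/: just /f/ — single C goes to the following onset.
V2 /e/ – V3 /a/: cluster /zg/ — the longest permitted-onset suffix is /g/; onset = /g/, preceding coda = /z/.

njo.fez.gaj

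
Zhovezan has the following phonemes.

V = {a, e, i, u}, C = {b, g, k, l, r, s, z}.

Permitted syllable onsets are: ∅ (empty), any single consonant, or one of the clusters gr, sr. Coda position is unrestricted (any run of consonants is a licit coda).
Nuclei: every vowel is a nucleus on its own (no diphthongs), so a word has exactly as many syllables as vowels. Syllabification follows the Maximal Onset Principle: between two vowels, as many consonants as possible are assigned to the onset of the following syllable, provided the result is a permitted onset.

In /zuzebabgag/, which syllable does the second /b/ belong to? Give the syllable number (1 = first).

3

Vowels present: u, e, a, a; each is a nucleus, giving 4 syllables.
Between /u/ (V1) and /e/ (V2): just /z/ — single C goes to the following onset.
Between /e/ (V2) and /a/ (V3): /b/ is a single consonant, so it becomes the next onset.
Between /a/ (V3) and /a/ (V4): cluster /bg/ — the longest permitted-onset suffix is /g/; onset = /g/, preceding coda = /b/.
Result: zu.ze.bab.gag.
The second /b/ is in the coda of syllable 3 (/bab/).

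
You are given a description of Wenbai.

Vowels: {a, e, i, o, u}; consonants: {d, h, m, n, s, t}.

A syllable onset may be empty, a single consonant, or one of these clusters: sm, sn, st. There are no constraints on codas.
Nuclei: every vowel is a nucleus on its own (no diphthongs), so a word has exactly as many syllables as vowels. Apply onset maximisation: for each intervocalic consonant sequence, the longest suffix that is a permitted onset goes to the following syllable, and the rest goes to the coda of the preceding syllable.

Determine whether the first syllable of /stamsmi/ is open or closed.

Vowels present: a, i; each is a nucleus, giving 2 syllables.
/a…i/ gap (V1→V2): /msm/; trying suffixes from longest down, /sm/ is the first permitted one, so coda /m/ | onset /sm/.
Syllabification: stam.smi.
Syllable 1 is /stam/ with coda /m/, so it is closed.

closed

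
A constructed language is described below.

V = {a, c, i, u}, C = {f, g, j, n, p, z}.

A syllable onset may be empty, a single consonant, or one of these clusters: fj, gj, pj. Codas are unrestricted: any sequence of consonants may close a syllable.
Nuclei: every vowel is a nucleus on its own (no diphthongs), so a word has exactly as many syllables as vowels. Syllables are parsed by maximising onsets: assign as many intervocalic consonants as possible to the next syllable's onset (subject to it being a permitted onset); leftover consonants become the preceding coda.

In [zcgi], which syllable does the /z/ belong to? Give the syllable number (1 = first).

Nuclei (vowels): c, i → 2 syllables.
Between /c/ (V1) and /i/ (V2): /g/ → onset of the next syllable (single consonants are always licit onsets).
So the parse is zc.gi.
The /z/ is in the onset of syllable 1 (/zc/).

1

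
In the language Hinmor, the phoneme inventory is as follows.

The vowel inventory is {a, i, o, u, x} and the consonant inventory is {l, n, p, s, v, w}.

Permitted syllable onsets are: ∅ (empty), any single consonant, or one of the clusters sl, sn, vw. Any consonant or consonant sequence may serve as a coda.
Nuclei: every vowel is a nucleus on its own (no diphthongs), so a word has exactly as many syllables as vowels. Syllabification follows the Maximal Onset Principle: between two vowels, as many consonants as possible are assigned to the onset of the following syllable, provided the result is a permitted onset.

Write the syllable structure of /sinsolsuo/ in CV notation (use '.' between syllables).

Vowels present: i, o, u, o; each is a nucleus, giving 4 syllables.
/i…o/ gap (V1→V2): /ns/ splits as /n/ + /s/ (/s/ is the longest suffix that is a licit onset).
/o…u/ gap (V2→V3): /ls/; trying suffixes from longest down, /s/ is the first permitted one, so coda /l/ | onset /s/.
/u…o/ gap (V3→V4): hiatus — the boundary sits between the two vowels.
Result: sin.sol.su.o.
Mapping each syllable to C/V: /sin/ → CVC, /sol/ → CVC, /su/ → CV, /o/ → V.

CVC.CVC.CV.V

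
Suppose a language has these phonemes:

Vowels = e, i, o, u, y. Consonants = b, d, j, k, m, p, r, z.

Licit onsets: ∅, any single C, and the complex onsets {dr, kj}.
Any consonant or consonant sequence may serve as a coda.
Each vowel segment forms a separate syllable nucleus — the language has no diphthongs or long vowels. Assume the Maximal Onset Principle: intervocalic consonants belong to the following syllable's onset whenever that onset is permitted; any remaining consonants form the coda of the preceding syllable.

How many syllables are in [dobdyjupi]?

4

The vowels are o, y, u, i — 4 nuclei, so 4 syllables.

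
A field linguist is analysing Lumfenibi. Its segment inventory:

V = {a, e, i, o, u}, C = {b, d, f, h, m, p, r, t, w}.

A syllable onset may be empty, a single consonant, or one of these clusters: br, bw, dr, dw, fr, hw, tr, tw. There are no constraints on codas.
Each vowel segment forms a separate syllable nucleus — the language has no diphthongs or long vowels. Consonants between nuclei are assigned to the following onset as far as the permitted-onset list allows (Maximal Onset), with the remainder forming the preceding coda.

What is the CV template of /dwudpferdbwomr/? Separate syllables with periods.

CCVCC.CVCC.CCVCC

The vowels are u, e, o — 3 nuclei, so 3 syllables.
Between /u/ (V1) and /e/ (V2): /dpf/ — longest licit onset from the right is /f/, leaving /dp/ as coda.
Between /e/ (V2) and /o/ (V3): /rdbw/; trying suffixes from longest down, /bw/ is the first permitted one, so coda /rd/ | onset /bw/.
Putting it together: dwudp.ferd.bwomr.
Mapping each syllable to C/V: /dwudp/ → CCVCC, /ferd/ → CVCC, /bwomr/ → CCVCC.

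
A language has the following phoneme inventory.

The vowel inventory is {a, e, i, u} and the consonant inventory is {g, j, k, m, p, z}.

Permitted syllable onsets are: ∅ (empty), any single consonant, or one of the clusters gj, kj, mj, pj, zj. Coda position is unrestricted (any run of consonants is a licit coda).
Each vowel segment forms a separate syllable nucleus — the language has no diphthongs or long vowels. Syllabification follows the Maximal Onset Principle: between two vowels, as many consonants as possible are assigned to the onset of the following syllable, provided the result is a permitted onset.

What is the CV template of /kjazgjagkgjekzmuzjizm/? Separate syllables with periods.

The vowels are a, a, e, u, i — 5 nuclei, so 5 syllables.
V1 /a/ – V2 /a/: /zgj/ — longest licit onset from the right is /gj/, leaving /z/ as coda.
V2 /a/ – V3 /e/: /gkgj/; trying suffixes from longest down, /gj/ is the first permitted one, so coda /gk/ | onset /gj/.
V3 /e/ – V4 /u/: /kzm/ — longest licit onset from the right is /m/, leaving /kz/ as coda.
V4 /u/ – V5 /i/: /zj/ — entire cluster is a permitted onset → onset /zj/, coda ∅.
So the parse is kjaz.gjagk.gjekz.mu.zjizm.
Mapping each syllable to C/V: /kjaz/ → CCVC, /gjagk/ → CCVCC, /gjekz/ → CCVCC, /mu/ → CV, /zjizm/ → CCVCC.

CCVC.CCVCC.CCVCC.CV.CCVCC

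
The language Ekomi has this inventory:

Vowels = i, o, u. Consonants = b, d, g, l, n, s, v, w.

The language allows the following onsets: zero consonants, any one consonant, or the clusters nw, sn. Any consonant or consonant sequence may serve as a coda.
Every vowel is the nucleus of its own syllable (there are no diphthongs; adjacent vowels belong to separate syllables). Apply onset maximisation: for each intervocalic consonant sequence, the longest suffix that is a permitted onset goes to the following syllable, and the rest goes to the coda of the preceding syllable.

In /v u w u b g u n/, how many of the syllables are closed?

2

Vowels present: u, u, u; each is a nucleus, giving 3 syllables.
V1 /u/ – V2 /u/: just /w/ — single C goes to the following onset.
V2 /u/ – V3 /u/: /bg/; trying suffixes from longest down, /g/ is the first permitted one, so coda /b/ | onset /g/.
Syllabification: vu.wub.gun.
Classifying each syllable: /vu/ (open), /wub/ (closed), /gun/ (closed).
Closed syllables: 2.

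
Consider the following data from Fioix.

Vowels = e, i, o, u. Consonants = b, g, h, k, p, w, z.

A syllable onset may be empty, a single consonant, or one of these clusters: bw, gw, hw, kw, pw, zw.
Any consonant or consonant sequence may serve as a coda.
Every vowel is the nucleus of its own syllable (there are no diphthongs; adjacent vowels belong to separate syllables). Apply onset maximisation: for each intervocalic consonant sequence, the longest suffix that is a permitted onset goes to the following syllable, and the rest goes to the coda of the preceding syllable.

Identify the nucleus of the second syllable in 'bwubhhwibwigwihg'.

i

Vowels present: u, i, i, i; each is a nucleus, giving 4 syllables.
The second nucleus (vowel 2 from the left) is /i/.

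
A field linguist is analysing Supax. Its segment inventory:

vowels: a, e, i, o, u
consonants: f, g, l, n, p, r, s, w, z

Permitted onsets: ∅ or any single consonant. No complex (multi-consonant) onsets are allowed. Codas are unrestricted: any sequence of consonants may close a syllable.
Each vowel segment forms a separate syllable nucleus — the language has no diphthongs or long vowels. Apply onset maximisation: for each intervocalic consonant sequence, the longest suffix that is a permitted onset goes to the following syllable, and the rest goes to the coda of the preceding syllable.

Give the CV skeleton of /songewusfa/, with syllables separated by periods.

The vowels are o, e, u, a — 4 nuclei, so 4 syllables.
σ1/σ2 boundary: cluster /ng/ — the longest permitted-onset suffix is /g/; onset = /g/, preceding coda = /n/.
σ2/σ3 boundary: just /w/ — single C goes to the following onset.
σ3/σ4 boundary: /sf/ — longest licit onset from the right is /f/, leaving /s/ as coda.
Syllabification: son.ge.wus.fa.
Mapping each syllable to C/V: /son/ → CVC, /ge/ → CV, /wus/ → CVC, /fa/ → CV.

CVC.CV.CVC.CV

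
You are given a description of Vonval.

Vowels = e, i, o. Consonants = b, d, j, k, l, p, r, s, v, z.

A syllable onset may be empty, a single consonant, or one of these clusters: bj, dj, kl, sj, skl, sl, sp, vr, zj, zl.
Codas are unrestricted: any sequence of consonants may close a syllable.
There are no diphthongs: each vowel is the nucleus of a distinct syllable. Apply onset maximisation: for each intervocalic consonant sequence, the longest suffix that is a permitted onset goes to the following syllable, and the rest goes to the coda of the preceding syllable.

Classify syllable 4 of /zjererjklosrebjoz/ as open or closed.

open

The vowels are e, e, o, e, o — 5 nuclei, so 5 syllables.
V1 /e/ – V2 /e/: /r/ → onset of the next syllable (single consonants are always licit onsets).
V2 /e/ – V3 /o/: cluster /rjkl/ — the longest permitted-onset suffix is /kl/; onset = /kl/, preceding coda = /rj/.
V3 /o/ – V4 /e/: /sr/ — longest licit onset from the right is /r/, leaving /s/ as coda.
V4 /e/ – V5 /o/: cluster /bj/ — /bj/ is itself a permitted onset, so the whole cluster goes right; preceding coda = ∅.
Syllabification: zje.rerj.klos.re.bjoz.
Syllable 4 is /re/; it ends in its nucleus with no coda, so it is open.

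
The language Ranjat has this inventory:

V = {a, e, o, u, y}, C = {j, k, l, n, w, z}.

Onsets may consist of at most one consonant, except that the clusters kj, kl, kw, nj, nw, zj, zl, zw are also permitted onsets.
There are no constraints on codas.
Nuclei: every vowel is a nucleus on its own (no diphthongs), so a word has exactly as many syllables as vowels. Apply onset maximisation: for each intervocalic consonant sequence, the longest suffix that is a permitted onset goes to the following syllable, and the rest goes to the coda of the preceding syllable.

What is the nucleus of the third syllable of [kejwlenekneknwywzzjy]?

e

Nuclei (vowels): e, e, e, e, y, y → 6 syllables.
The third nucleus (vowel 3 from the left) is /e/.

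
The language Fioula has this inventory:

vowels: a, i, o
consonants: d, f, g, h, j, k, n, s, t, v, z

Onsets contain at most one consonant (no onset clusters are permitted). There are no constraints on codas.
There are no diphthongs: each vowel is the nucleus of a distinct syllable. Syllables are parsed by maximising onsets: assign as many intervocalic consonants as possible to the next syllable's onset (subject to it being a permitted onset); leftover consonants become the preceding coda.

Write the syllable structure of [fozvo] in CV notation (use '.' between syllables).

CVC.CV

The vowels are o, o — 2 nuclei, so 2 syllables.
V1 /o/ – V2 /o/: cluster /zv/ — the longest permitted-onset suffix is /v/; onset = /v/, preceding coda = /z/.
Result: foz.vo.
Mapping each syllable to C/V: /foz/ → CVC, /vo/ → CV.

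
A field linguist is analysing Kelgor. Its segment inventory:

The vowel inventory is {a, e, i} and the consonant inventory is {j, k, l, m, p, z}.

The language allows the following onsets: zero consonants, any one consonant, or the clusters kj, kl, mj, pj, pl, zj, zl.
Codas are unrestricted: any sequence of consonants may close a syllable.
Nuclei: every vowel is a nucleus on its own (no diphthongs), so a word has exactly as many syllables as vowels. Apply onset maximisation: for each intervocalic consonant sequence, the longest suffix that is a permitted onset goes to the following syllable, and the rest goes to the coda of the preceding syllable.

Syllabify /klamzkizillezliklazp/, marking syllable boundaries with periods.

Vowels present: a, i, i, e, i, a; each is a nucleus, giving 6 syllables.
/a…i/ gap (V1→V2): /mzk/; trying suffixes from longest down, /k/ is the first permitted one, so coda /mz/ | onset /k/.
/i…i/ gap (V2→V3): /z/ is a single consonant, so it becomes the next onset.
/i…e/ gap (V3→V4): /ll/ — longest licit onset from the right is /l/, leaving /l/ as coda.
/e…i/ gap (V4→V5): /zl/ — entire cluster is a permitted onset → onset /zl/, coda ∅.
/i…a/ gap (V5→V6): /kl/ — entire cluster is a permitted onset → onset /kl/, coda ∅.

klamz.ki.zil.le.zli.klazp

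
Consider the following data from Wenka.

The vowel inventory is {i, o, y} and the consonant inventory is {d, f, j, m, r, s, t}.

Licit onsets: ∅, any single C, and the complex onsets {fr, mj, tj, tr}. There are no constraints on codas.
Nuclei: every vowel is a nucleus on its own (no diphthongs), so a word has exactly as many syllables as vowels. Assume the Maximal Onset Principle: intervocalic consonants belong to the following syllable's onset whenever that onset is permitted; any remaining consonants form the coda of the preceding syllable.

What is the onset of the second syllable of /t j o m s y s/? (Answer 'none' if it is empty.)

s

The vowels are o, y — 2 nuclei, so 2 syllables.
σ1/σ2 boundary: /ms/; trying suffixes from longest down, /s/ is the first permitted one, so coda /m/ | onset /s/.
Syllabification: tjom.sys.
Syllable 2 is /sys/: onset /s/, nucleus /y/, coda /s/.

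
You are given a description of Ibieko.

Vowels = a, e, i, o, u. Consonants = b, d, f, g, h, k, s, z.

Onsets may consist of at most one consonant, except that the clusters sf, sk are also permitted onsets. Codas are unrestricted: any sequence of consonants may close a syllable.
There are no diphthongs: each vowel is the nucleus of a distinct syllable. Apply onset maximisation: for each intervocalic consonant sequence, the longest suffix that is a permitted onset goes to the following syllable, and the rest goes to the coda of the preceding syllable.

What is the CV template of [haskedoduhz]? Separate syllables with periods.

Vowels present: a, e, o, u; each is a nucleus, giving 4 syllables.
Between /a/ (V1) and /e/ (V2): cluster /sk/ — /sk/ is itself a permitted onset, so the whole cluster goes right; preceding coda = ∅.
Between /e/ (V2) and /o/ (V3): /d/ → onset of the next syllable (single consonants are always licit onsets).
Between /o/ (V3) and /u/ (V4): /d/ → onset of the next syllable (single consonants are always licit onsets).
Result: ha.ske.do.duhz.
Mapping each syllable to C/V: /ha/ → CV, /ske/ → CCV, /do/ → CV, /duhz/ → CVCC.

CV.CCV.CV.CVCC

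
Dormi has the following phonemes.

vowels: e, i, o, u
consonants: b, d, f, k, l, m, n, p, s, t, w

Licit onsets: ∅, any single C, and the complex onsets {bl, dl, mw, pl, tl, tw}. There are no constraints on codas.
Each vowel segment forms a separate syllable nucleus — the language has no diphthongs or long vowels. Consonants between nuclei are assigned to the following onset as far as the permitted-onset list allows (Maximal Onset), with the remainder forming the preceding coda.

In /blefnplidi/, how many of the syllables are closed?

1

The vowels are e, i, i — 3 nuclei, so 3 syllables.
σ1/σ2 boundary: cluster /fnpl/ — the longest permitted-onset suffix is /pl/; onset = /pl/, preceding coda = /fn/.
σ2/σ3 boundary: /d/ → onset of the next syllable (single consonants are always licit onsets).
So the parse is blefn.pli.di.
Classifying each syllable: /blefn/ (closed), /pli/ (open), /di/ (open).
Closed syllables: 1.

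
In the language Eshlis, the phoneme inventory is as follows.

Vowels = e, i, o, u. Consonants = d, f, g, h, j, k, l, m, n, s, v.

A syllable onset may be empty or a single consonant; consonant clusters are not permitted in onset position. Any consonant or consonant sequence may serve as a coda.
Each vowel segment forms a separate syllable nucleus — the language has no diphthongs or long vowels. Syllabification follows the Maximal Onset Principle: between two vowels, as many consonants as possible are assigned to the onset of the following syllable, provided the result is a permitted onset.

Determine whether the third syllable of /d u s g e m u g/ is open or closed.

closed

Vowels present: u, e, u; each is a nucleus, giving 3 syllables.
σ1/σ2 boundary: /sg/ — longest licit onset from the right is /g/, leaving /s/ as coda.
σ2/σ3 boundary: just /m/ — single C goes to the following onset.
Result: dus.ge.mug.
Syllable 3 is /mug/ with coda /g/, so it is closed.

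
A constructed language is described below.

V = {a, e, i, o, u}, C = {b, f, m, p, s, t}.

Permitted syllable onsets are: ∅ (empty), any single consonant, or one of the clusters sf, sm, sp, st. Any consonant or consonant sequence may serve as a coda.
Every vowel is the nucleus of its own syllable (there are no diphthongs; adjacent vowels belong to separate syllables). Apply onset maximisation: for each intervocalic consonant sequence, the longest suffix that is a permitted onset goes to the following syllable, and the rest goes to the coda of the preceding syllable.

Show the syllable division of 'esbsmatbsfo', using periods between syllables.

Vowels present: e, a, o; each is a nucleus, giving 3 syllables.
V1 /e/ – V2 /a/: /sbsm/ — longest licit onset from the right is /sm/, leaving /sb/ as coda.
V2 /a/ – V3 /o/: cluster /tbsf/ — the longest permitted-onset suffix is /sf/; onset = /sf/, preceding coda = /tb/.

esb.smatb.sfo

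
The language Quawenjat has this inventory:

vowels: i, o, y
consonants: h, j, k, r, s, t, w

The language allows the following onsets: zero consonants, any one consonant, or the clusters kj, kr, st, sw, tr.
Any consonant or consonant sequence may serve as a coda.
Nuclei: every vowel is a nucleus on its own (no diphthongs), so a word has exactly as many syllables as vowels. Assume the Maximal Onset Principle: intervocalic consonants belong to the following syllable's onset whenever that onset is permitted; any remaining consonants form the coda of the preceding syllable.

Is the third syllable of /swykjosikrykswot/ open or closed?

open

The vowels are y, o, i, y, o — 5 nuclei, so 5 syllables.
/y…o/ gap (V1→V2): /kj/ — entire cluster is a permitted onset → onset /kj/, coda ∅.
/o…i/ gap (V2→V3): /s/ is a single consonant, so it becomes the next onset.
/i…y/ gap (V3→V4): /kr/ is a licit onset in full, so it all attaches to the next syllable.
/y…o/ gap (V4→V5): /ksw/ splits as /k/ + /sw/ (/sw/ is the longest suffix that is a licit onset).
Syllabification: swy.kjo.si.kryk.swot.
Syllable 3 is /si/; it ends in its nucleus with no coda, so it is open.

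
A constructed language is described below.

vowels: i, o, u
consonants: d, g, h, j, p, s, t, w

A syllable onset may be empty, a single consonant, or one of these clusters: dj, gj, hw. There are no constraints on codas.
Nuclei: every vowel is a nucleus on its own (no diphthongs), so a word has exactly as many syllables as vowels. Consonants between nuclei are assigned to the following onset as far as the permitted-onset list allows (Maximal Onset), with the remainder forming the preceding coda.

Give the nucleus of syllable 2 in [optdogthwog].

The vowels are o, o, o — 3 nuclei, so 3 syllables.
The second nucleus (vowel 2 from the left) is /o/.

o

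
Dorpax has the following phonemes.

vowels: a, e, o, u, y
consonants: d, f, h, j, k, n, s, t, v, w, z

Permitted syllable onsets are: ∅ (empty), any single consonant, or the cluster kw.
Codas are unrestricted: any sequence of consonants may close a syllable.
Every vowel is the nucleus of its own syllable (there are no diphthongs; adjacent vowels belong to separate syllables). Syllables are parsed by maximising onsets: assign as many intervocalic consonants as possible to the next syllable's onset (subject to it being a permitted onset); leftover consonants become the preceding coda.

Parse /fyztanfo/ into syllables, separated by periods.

fyz.tan.fo

The vowels are y, a, o — 3 nuclei, so 3 syllables.
Between /y/ (V1) and /a/ (V2): /zt/ — longest licit onset from the right is /t/, leaving /z/ as coda.
Between /a/ (V2) and /o/ (V3): /nf/ splits as /n/ + /f/ (/f/ is the longest suffix that is a licit onset).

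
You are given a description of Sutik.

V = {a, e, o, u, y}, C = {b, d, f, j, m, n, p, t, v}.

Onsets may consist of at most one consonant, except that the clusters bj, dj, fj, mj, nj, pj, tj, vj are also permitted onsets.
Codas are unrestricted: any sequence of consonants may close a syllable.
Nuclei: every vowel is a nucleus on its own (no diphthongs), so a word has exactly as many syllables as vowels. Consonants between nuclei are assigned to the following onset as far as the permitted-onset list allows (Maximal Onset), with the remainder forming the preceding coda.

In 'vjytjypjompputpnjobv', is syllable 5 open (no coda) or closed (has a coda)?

closed

The vowels are y, y, o, u, o — 5 nuclei, so 5 syllables.
Between /y/ (V1) and /y/ (V2): /tj/ — entire cluster is a permitted onset → onset /tj/, coda ∅.
Between /y/ (V2) and /o/ (V3): cluster /pj/ — /pj/ is itself a permitted onset, so the whole cluster goes right; preceding coda = ∅.
Between /o/ (V3) and /u/ (V4): cluster /mpp/ — the longest permitted-onset suffix is /p/; onset = /p/, preceding coda = /mp/.
Between /u/ (V4) and /o/ (V5): /tpnj/; trying suffixes from longest down, /nj/ is the first permitted one, so coda /tp/ | onset /nj/.
So the parse is vjy.tjy.pjomp.putp.njobv.
Syllable 5 is /njobv/ with coda /bv/, so it is closed.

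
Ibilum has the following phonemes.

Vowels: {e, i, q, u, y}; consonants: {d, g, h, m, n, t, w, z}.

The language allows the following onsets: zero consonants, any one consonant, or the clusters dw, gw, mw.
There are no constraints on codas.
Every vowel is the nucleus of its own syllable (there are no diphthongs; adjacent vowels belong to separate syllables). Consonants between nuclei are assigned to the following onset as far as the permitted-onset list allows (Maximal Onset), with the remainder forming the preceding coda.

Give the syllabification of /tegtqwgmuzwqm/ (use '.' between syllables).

Nuclei (vowels): e, q, u, q → 4 syllables.
σ1/σ2 boundary: cluster /gt/ — the longest permitted-onset suffix is /t/; onset = /t/, preceding coda = /g/.
σ2/σ3 boundary: /wgm/ splits as /wg/ + /m/ (/m/ is the longest suffix that is a licit onset).
σ3/σ4 boundary: /zw/ — longest licit onset from the right is /w/, leaving /z/ as coda.

teg.tqwg.muz.wqm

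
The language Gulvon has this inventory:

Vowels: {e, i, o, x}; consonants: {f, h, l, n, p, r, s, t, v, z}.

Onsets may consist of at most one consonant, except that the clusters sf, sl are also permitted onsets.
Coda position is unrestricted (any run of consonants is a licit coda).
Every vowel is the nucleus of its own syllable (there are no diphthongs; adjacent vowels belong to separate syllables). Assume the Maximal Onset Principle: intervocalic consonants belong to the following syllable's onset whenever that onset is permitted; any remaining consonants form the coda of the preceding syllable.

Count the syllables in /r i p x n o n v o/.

4

The vowels are i, x, o, o — 4 nuclei, so 4 syllables.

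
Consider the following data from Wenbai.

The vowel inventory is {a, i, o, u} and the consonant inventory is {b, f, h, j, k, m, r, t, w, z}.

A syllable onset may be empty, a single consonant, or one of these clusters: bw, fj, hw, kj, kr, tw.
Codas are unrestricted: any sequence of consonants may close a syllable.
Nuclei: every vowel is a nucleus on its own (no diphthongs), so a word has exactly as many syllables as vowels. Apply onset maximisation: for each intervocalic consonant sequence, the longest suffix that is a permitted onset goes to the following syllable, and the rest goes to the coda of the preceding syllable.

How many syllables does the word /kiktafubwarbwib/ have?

The vowels are i, a, u, a, i — 5 nuclei, so 5 syllables.

5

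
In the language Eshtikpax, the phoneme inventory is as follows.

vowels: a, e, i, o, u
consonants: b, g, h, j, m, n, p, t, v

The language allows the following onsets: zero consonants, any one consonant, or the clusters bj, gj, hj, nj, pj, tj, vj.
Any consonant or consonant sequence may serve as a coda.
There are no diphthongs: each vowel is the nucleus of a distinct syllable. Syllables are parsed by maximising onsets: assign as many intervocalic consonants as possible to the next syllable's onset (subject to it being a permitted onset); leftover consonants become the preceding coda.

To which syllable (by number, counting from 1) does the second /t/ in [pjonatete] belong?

4

Nuclei (vowels): o, a, e, e → 4 syllables.
V1 /o/ – V2 /a/: /n/ → onset of the next syllable (single consonants are always licit onsets).
V2 /a/ – V3 /e/: /t/ is a single consonant, so it becomes the next onset.
V3 /e/ – V4 /e/: /t/ is a single consonant, so it becomes the next onset.
Syllabification: pjo.na.te.te.
The second /t/ is in the onset of syllable 4 (/te/).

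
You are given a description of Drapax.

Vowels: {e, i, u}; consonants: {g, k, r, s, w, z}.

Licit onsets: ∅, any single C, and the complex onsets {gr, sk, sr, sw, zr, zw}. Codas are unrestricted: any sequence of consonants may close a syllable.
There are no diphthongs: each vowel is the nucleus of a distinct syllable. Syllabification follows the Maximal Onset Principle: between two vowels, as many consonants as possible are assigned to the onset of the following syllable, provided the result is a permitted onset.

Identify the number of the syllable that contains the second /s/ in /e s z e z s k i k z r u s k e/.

The vowels are e, e, i, u, e — 5 nuclei, so 5 syllables.
Between /e/ (V1) and /e/ (V2): /sz/; trying suffixes from longest down, /z/ is the first permitted one, so coda /s/ | onset /z/.
Between /e/ (V2) and /i/ (V3): /zsk/; trying suffixes from longest down, /sk/ is the first permitted one, so coda /z/ | onset /sk/.
Between /i/ (V3) and /u/ (V4): cluster /kzr/ — the longest permitted-onset suffix is /zr/; onset = /zr/, preceding coda = /k/.
Between /u/ (V4) and /e/ (V5): /sk/ is a licit onset in full, so it all attaches to the next syllable.
Syllabification: es.zez.skik.zru.ske.
The second /s/ is in the onset of syllable 3 (/skik/).

3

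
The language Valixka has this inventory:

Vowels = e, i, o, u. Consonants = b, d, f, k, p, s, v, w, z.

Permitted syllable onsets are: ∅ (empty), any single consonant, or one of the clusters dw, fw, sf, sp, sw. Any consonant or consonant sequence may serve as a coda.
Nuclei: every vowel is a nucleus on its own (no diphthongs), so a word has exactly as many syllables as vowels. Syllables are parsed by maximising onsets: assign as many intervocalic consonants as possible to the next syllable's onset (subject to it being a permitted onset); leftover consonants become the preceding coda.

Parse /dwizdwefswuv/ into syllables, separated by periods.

dwiz.dwef.swuv

The vowels are i, e, u — 3 nuclei, so 3 syllables.
σ1/σ2 boundary: /zdw/ splits as /z/ + /dw/ (/dw/ is the longest suffix that is a licit onset).
σ2/σ3 boundary: cluster /fsw/ — the longest permitted-onset suffix is /sw/; onset = /sw/, preceding coda = /f/.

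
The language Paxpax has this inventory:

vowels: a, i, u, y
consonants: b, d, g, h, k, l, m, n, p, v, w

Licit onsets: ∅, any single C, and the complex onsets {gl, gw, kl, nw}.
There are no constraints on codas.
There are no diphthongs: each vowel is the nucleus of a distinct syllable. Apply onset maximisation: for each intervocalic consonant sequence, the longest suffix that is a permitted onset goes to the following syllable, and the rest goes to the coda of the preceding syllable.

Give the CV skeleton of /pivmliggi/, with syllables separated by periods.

CVCC.CVC.CV

Nuclei (vowels): i, i, i → 3 syllables.
/i…i/ gap (V1→V2): cluster /vml/ — the longest permitted-onset suffix is /l/; onset = /l/, preceding coda = /vm/.
/i…i/ gap (V2→V3): /gg/ — longest licit onset from the right is /g/, leaving /g/ as coda.
Syllabification: pivm.lig.gi.
Mapping each syllable to C/V: /pivm/ → CVCC, /lig/ → CVC, /gi/ → CV.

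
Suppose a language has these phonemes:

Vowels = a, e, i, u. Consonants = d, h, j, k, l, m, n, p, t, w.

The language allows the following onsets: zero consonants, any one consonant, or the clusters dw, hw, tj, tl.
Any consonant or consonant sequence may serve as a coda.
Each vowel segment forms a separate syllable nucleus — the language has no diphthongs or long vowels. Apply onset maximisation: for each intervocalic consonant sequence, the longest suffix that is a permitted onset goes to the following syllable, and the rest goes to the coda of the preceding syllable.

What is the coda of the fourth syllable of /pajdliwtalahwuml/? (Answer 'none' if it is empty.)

Nuclei (vowels): a, i, a, a, u → 5 syllables.
V1 /a/ – V2 /i/: cluster /jdl/ — the longest permitted-onset suffix is /l/; onset = /l/, preceding coda = /jd/.
V2 /i/ – V3 /a/: /wt/ splits as /w/ + /t/ (/t/ is the longest suffix that is a licit onset).
V3 /a/ – V4 /a/: /l/ is a single consonant, so it becomes the next onset.
V4 /a/ – V5 /u/: /hw/ is a licit onset in full, so it all attaches to the next syllable.
Putting it together: pajd.liw.ta.la.hwuml.
Syllable 4 is /la/: onset /l/, nucleus /a/, coda ∅.

none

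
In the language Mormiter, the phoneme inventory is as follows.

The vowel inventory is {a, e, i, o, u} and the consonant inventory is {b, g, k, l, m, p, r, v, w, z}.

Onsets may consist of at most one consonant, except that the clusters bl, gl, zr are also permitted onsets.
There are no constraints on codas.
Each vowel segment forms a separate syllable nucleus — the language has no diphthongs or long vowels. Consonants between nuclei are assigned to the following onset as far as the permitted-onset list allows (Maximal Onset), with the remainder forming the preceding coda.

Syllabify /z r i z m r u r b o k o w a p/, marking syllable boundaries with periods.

zrizm.rur.bo.ko.wap

Vowels present: i, u, o, o, a; each is a nucleus, giving 5 syllables.
Between /i/ (V1) and /u/ (V2): /zmr/; trying suffixes from longest down, /r/ is the first permitted one, so coda /zm/ | onset /r/.
Between /u/ (V2) and /o/ (V3): cluster /rb/ — the longest permitted-onset suffix is /b/; onset = /b/, preceding coda = /r/.
Between /o/ (V3) and /o/ (V4): /k/ → onset of the next syllable (single consonants are always licit onsets).
Between /o/ (V4) and /a/ (V5): just /w/ — single C goes to the following onset.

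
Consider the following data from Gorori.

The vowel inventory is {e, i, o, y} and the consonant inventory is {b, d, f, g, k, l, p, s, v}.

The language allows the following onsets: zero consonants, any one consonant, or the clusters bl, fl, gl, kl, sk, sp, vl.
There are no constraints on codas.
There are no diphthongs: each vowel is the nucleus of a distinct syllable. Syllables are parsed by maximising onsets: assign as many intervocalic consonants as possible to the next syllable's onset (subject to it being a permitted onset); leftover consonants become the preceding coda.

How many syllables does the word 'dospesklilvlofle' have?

Nuclei (vowels): o, e, i, o, e → 5 syllables.

5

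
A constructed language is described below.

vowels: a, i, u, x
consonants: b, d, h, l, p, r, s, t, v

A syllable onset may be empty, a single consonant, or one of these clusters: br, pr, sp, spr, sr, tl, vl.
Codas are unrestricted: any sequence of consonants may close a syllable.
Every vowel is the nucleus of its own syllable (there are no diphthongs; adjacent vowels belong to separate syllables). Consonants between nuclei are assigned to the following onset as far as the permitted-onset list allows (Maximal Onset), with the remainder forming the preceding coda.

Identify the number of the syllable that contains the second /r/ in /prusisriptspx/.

3

The vowels are u, i, i, x — 4 nuclei, so 4 syllables.
Between /u/ (V1) and /i/ (V2): /s/ is a single consonant, so it becomes the next onset.
Between /i/ (V2) and /i/ (V3): cluster /sr/ — /sr/ is itself a permitted onset, so the whole cluster goes right; preceding coda = ∅.
Between /i/ (V3) and /x/ (V4): cluster /ptsp/ — the longest permitted-onset suffix is /sp/; onset = /sp/, preceding coda = /pt/.
Result: pru.si.sript.spx.
The second /r/ is in the onset of syllable 3 (/sript/).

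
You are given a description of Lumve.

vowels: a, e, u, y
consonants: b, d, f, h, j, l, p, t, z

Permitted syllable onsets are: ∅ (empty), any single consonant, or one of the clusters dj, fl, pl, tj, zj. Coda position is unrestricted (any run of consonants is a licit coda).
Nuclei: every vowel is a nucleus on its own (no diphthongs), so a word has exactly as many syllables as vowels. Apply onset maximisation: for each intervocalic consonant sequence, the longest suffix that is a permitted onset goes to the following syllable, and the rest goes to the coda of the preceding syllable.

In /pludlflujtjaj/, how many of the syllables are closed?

The vowels are u, u, a — 3 nuclei, so 3 syllables.
σ1/σ2 boundary: /dlfl/ — longest licit onset from the right is /fl/, leaving /dl/ as coda.
σ2/σ3 boundary: /jtj/ splits as /j/ + /tj/ (/tj/ is the longest suffix that is a licit onset).
Putting it together: pludl.fluj.tjaj.
Classifying each syllable: /pludl/ (closed), /fluj/ (closed), /tjaj/ (closed).
Closed syllables: 3.

3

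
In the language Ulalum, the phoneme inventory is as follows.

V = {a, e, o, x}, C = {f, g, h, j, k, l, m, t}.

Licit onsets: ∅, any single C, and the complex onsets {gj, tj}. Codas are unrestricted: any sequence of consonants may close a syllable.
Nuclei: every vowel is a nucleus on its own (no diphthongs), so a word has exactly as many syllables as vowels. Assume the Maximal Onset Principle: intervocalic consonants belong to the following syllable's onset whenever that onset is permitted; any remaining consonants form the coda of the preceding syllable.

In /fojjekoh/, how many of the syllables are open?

Vowels present: o, e, o; each is a nucleus, giving 3 syllables.
V1 /o/ – V2 /e/: cluster /jj/ — the longest permitted-onset suffix is /j/; onset = /j/, preceding coda = /j/.
V2 /e/ – V3 /o/: /k/ → onset of the next syllable (single consonants are always licit onsets).
Syllabification: foj.je.koh.
Classifying each syllable: /foj/ (closed), /je/ (open), /koh/ (closed).
Open syllables: 1.

1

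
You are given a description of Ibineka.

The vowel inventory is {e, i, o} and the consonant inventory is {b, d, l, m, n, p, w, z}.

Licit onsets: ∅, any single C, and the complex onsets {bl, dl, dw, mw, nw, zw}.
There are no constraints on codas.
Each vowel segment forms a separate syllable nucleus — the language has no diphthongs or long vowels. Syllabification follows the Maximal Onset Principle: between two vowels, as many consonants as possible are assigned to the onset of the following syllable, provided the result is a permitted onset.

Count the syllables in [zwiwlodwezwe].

Nuclei (vowels): i, o, e, e → 4 syllables.

4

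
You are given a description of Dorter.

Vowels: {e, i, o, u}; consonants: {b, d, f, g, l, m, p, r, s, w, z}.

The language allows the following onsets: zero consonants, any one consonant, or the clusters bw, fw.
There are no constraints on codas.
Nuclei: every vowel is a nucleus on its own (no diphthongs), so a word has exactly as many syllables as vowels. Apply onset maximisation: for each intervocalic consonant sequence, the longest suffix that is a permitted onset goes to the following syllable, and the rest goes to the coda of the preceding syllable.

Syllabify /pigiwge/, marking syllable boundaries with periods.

Nuclei (vowels): i, i, e → 3 syllables.
V1 /i/ – V2 /i/: just /g/ — single C goes to the following onset.
V2 /i/ – V3 /e/: /wg/; trying suffixes from longest down, /g/ is the first permitted one, so coda /w/ | onset /g/.

pi.giw.ge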